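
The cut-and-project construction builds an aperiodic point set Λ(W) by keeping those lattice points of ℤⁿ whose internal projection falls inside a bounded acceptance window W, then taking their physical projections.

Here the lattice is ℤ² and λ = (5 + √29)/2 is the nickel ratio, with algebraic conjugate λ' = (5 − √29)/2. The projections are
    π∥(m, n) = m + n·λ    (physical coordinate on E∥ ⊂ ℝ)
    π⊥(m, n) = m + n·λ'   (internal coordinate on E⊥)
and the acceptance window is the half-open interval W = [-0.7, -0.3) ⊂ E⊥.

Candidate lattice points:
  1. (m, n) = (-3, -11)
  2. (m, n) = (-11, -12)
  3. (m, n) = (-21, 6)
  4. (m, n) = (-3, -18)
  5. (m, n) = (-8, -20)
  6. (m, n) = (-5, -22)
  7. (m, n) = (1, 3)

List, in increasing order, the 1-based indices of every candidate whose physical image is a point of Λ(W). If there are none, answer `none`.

none

Compute λ' = (5−√29)/2 = -0.19258, so π⊥(m,n) = m -0.19258·n.
#1 (-3,-11): internal coord -3 + (-11)·λ' = -0.88159; -0.88159 ∉ [-0.7, -0.3) → out
#2 (-11,-12): internal coord -11 + (-12)·λ' = -8.68901; -8.68901 ∉ [-0.7, -0.3) → out
#3 (-21,6): internal coord -21 + (6)·λ' = -22.15549; -22.15549 ∉ [-0.7, -0.3) → out
#4 (-3,-18): internal coord -3 + (-18)·λ' = +0.46648; +0.46648 ∉ [-0.7, -0.3) → out
#5 (-8,-20): internal coord -8 + (-20)·λ' = -4.14835; -4.14835 ∉ [-0.7, -0.3) → out
#6 (-5,-22): internal coord -5 + (-22)·λ' = -0.76319; -0.76319 ∉ [-0.7, -0.3) → out
#7 (1,3): internal coord 1 + (3)·λ' = +0.42225; +0.42225 ∉ [-0.7, -0.3) → out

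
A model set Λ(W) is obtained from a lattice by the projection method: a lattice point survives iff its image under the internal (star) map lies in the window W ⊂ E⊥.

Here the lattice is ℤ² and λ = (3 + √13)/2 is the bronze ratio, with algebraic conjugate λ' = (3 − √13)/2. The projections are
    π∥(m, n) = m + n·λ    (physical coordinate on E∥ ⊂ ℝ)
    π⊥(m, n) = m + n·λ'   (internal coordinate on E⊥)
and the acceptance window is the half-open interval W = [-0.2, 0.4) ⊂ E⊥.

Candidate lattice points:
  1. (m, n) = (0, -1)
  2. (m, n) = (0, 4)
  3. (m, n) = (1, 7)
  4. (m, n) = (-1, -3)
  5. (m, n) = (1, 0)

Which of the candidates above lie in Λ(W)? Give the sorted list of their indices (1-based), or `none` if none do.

λ' = (3−√13)/2 ≈ -0.30278.
candidate 1: (m,n)=(0,-1) → π∥ = 0-1·λ ≈ -3.30278, π⊥ = 0-1·λ' ≈ 0.30278 ∈ [-0.2, 0.4) ⇒ IN Λ
candidate 2: (m,n)=(0,4) → π∥ = 0+4·λ ≈ 13.21110, π⊥ = 0+4·λ' ≈ -1.21110 ∉ [-0.2, 0.4) ⇒ out
candidate 3: (m,n)=(1,7) → π∥ = 1+7·λ ≈ 24.11943, π⊥ = 1+7·λ' ≈ -1.11943 ∉ [-0.2, 0.4) ⇒ out
candidate 4: (m,n)=(-1,-3) → π∥ = -1-3·λ ≈ -10.90833, π⊥ = -1-3·λ' ≈ -0.09167 ∈ [-0.2, 0.4) ⇒ IN Λ
candidate 5: (m,n)=(1,0) → π∥ = 1+0·λ ≈ 1.00000, π⊥ = 1+0·λ' ≈ 1.00000 ∉ [-0.2, 0.4) ⇒ out

1, 4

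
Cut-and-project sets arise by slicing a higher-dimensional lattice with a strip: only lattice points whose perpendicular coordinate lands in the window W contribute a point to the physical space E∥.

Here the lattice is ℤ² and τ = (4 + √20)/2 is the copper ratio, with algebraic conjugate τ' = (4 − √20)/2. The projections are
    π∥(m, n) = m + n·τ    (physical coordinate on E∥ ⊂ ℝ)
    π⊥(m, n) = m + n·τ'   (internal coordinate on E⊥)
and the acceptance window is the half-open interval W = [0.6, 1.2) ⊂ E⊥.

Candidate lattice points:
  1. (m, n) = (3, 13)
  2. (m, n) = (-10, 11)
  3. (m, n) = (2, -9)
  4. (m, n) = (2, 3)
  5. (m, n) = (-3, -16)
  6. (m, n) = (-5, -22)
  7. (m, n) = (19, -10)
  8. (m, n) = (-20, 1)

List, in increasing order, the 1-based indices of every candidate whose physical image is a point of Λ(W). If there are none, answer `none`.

Numerically τ ≈ 4.236068 and τ' = −1/τ ≈ -0.236068.
#1 (3,13): internal coord 3 + (13)·τ' = -0.068884; -0.068884 ∉ [0.6, 1.2) → out
#2 (-10,11): internal coord -10 + (11)·τ' = -12.596748; -12.596748 ∉ [0.6, 1.2) → out
#3 (2,-9): internal coord 2 + (-9)·τ' = +4.124612; +4.124612 ∉ [0.6, 1.2) → out
#4 (2,3): internal coord 2 + (3)·τ' = +1.291796; +1.291796 ∉ [0.6, 1.2) → out
#5 (-3,-16): internal coord -3 + (-16)·τ' = +0.777088; +0.777088 ∈ [0.6, 1.2) → IN Λ
#6 (-5,-22): internal coord -5 + (-22)·τ' = +0.193496; +0.193496 ∉ [0.6, 1.2) → out
#7 (19,-10): internal coord 19 + (-10)·τ' = +21.360680; +21.360680 ∉ [0.6, 1.2) → out
#8 (-20,1): internal coord -20 + (1)·τ' = -20.236068; -20.236068 ∉ [0.6, 1.2) → out

5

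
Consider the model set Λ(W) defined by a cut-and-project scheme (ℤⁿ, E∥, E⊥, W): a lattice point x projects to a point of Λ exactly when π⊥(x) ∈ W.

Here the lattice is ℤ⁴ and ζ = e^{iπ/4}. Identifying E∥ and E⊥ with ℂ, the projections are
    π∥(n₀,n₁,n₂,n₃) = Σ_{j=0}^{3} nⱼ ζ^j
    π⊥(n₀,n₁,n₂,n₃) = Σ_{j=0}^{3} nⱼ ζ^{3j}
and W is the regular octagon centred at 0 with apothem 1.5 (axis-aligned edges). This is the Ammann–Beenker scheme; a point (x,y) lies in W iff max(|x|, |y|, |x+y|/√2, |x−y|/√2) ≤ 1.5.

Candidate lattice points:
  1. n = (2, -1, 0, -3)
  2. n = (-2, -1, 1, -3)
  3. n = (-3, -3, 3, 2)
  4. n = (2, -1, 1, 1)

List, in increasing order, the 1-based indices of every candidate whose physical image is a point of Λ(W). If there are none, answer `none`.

With ζ = e^{iπ/4} the internal vectors are ζ^0,ζ^3,ζ^6,ζ^9.
#1 (2, -1, 0, -3): internal (0.5858, -2.8284); octagon support 2.8284 vs apothem 1.5 → ∉ W
#2 (-2, -1, 1, -3): internal (-3.4142, -3.8284); octagon support 5.1213 vs apothem 1.5 → ∉ W
#3 (-3, -3, 3, 2): internal (0.5355, -3.7071); octagon support 3.7071 vs apothem 1.5 → ∉ W
#4 (2, -1, 1, 1): internal (3.4142, -1.0000); octagon support 3.4142 vs apothem 1.5 → ∉ W

none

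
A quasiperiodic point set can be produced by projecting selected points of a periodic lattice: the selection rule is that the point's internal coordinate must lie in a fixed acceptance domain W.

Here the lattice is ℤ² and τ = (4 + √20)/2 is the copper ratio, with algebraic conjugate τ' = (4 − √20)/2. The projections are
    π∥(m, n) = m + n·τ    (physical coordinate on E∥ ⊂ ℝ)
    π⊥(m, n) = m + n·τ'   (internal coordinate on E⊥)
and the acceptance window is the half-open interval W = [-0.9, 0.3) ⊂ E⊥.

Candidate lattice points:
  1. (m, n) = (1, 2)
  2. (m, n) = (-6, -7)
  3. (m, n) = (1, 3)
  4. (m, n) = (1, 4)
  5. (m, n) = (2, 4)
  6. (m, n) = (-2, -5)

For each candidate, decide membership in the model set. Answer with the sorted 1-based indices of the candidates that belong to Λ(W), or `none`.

3, 4, 6

τ' = (4−√20)/2 ≈ -0.2361.
candidate 1: (m,n)=(1,2) → π∥ = 1+2·τ ≈ 9.4721, π⊥ = 1+2·τ' ≈ 0.5279 ∉ [-0.9, 0.3) ⇒ out
candidate 2: (m,n)=(-6,-7) → π∥ = -6-7·τ ≈ -35.6525, π⊥ = -6-7·τ' ≈ -4.3475 ∉ [-0.9, 0.3) ⇒ out
candidate 3: (m,n)=(1,3) → π∥ = 1+3·τ ≈ 13.7082, π⊥ = 1+3·τ' ≈ 0.2918 ∈ [-0.9, 0.3) ⇒ IN Λ
candidate 4: (m,n)=(1,4) → π∥ = 1+4·τ ≈ 17.9443, π⊥ = 1+4·τ' ≈ 0.0557 ∈ [-0.9, 0.3) ⇒ IN Λ
candidate 5: (m,n)=(2,4) → π∥ = 2+4·τ ≈ 18.9443, π⊥ = 2+4·τ' ≈ 1.0557 ∉ [-0.9, 0.3) ⇒ out
candidate 6: (m,n)=(-2,-5) → π∥ = -2-5·τ ≈ -23.1803, π⊥ = -2-5·τ' ≈ -0.8197 ∈ [-0.9, 0.3) ⇒ IN Λ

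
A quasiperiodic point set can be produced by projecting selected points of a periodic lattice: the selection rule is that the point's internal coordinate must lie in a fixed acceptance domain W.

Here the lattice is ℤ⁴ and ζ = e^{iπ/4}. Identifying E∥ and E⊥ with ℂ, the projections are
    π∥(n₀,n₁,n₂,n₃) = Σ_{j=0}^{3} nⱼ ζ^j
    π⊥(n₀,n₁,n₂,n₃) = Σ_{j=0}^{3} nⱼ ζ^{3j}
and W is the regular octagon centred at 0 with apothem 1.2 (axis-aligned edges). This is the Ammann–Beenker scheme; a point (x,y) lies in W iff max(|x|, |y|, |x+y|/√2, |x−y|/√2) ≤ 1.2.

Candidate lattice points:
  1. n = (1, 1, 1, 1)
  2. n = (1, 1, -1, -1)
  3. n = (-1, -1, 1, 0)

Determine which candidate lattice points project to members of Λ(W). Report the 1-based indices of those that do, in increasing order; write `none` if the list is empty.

Internal map: ζ^{3j} for j=0..3 gives (1,0), (−√2/2,√2/2), (0,−1), (√2/2,√2/2).
#1 (1, 1, 1, 1): internal (1.0000, 0.4142); octagon support 1.0000 vs apothem 1.2 → ∈ W
#2 (1, 1, -1, -1): internal (-0.4142, 1.0000); octagon support 1.0000 vs apothem 1.2 → ∈ W
#3 (-1, -1, 1, 0): internal (-0.2929, -1.7071); octagon support 1.7071 vs apothem 1.2 → ∉ W

1, 2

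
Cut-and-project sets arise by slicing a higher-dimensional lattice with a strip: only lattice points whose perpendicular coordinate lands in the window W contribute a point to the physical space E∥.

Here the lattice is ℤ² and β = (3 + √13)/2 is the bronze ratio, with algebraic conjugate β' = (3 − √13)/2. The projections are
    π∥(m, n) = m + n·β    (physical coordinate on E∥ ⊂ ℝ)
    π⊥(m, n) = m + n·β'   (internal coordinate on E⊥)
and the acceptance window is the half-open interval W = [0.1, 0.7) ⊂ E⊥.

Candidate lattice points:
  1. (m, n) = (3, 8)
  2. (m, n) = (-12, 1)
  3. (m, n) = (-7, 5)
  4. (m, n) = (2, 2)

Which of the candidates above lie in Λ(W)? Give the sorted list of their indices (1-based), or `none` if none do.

β' = (3−√13)/2 ≈ -0.302776.
candidate 1: (m,n)=(3,8) → π∥ = 3+8·β ≈ 29.422205, π⊥ = 3+8·β' ≈ 0.577795 ∈ [0.1, 0.7) ⇒ IN Λ
candidate 2: (m,n)=(-12,1) → π∥ = -12+1·β ≈ -8.697224, π⊥ = -12+1·β' ≈ -12.302776 ∉ [0.1, 0.7) ⇒ out
candidate 3: (m,n)=(-7,5) → π∥ = -7+5·β ≈ 9.513878, π⊥ = -7+5·β' ≈ -8.513878 ∉ [0.1, 0.7) ⇒ out
candidate 4: (m,n)=(2,2) → π∥ = 2+2·β ≈ 8.605551, π⊥ = 2+2·β' ≈ 1.394449 ∉ [0.1, 0.7) ⇒ out

1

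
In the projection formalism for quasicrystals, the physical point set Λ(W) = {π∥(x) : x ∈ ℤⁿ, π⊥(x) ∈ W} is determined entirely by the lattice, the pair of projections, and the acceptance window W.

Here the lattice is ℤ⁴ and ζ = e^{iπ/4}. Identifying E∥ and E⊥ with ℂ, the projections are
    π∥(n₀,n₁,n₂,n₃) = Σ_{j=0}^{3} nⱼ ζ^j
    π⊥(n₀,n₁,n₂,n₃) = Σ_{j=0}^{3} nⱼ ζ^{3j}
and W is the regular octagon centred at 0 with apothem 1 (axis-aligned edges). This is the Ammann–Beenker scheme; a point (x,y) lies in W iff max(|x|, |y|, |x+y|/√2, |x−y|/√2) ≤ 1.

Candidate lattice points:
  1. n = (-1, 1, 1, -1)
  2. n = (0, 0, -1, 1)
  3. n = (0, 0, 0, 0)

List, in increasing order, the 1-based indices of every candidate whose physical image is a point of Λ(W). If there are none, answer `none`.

π⊥(n) = n₀ + n₁ζ³ + n₂ζ⁶ + n₃ζ⁹ where ζ = e^{iπ/4}.
candidate 1: n = (-1, 1, 1, -1) → π⊥ ≈ (-2.414214, -1.000000); max(|x|,|y|,|x±y|/√2) = 2.414214 > 1 ⇒ ∉ W
candidate 2: n = (0, 0, -1, 1) → π⊥ ≈ (+0.707107, +1.707107); max(|x|,|y|,|x±y|/√2) = 1.707107 > 1 ⇒ ∉ W
candidate 3: n = (0, 0, 0, 0) → π⊥ ≈ (+0.000000, +0.000000); max(|x|,|y|,|x±y|/√2) = 0.000000 ≤ 1 ⇒ ∈ W

3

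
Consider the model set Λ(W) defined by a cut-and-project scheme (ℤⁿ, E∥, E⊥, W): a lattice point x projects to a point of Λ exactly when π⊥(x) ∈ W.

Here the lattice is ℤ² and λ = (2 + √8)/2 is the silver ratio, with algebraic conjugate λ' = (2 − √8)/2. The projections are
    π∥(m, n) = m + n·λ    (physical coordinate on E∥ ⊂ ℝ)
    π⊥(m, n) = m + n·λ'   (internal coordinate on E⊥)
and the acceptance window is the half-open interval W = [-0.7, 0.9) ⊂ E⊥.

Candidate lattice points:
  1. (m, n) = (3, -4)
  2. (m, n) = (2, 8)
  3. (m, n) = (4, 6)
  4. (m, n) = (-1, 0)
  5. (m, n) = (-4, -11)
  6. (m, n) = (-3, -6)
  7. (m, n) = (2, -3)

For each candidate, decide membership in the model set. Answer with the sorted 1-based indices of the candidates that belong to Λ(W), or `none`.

5, 6

λ' = (2−√8)/2 ≈ -0.41421.
candidate 1: (m,n)=(3,-4) → π∥ = 3-4·λ ≈ -6.65685, π⊥ = 3-4·λ' ≈ 4.65685 ∉ [-0.7, 0.9) ⇒ out
candidate 2: (m,n)=(2,8) → π∥ = 2+8·λ ≈ 21.31371, π⊥ = 2+8·λ' ≈ -1.31371 ∉ [-0.7, 0.9) ⇒ out
candidate 3: (m,n)=(4,6) → π∥ = 4+6·λ ≈ 18.48528, π⊥ = 4+6·λ' ≈ 1.51472 ∉ [-0.7, 0.9) ⇒ out
candidate 4: (m,n)=(-1,0) → π∥ = -1+0·λ ≈ -1.00000, π⊥ = -1+0·λ' ≈ -1.00000 ∉ [-0.7, 0.9) ⇒ out
candidate 5: (m,n)=(-4,-11) → π∥ = -4-11·λ ≈ -30.55635, π⊥ = -4-11·λ' ≈ 0.55635 ∈ [-0.7, 0.9) ⇒ IN Λ
candidate 6: (m,n)=(-3,-6) → π∥ = -3-6·λ ≈ -17.48528, π⊥ = -3-6·λ' ≈ -0.51472 ∈ [-0.7, 0.9) ⇒ IN Λ
candidate 7: (m,n)=(2,-3) → π∥ = 2-3·λ ≈ -5.24264, π⊥ = 2-3·λ' ≈ 3.24264 ∉ [-0.7, 0.9) ⇒ out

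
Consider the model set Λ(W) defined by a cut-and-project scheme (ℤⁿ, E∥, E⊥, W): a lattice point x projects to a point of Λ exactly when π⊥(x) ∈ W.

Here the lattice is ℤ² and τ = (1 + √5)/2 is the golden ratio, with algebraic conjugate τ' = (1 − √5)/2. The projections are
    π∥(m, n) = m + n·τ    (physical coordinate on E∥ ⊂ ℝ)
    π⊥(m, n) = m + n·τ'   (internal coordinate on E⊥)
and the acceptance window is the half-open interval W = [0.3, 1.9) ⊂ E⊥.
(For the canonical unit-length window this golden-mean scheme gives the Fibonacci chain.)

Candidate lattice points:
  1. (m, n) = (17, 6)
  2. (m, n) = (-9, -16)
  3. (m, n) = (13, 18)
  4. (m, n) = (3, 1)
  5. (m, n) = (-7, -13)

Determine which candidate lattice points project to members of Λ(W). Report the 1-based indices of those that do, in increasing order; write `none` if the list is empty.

Compute τ' = (1−√5)/2 = -0.61803, so π⊥(m,n) = m -0.61803·n.
#1 (17,6): internal coord 17 + (6)·τ' = +13.29180; +13.29180 ∉ [0.3, 1.9) → out
#2 (-9,-16): internal coord -9 + (-16)·τ' = +0.88854; +0.88854 ∈ [0.3, 1.9) → IN Λ
#3 (13,18): internal coord 13 + (18)·τ' = +1.87539; +1.87539 ∈ [0.3, 1.9) → IN Λ
#4 (3,1): internal coord 3 + (1)·τ' = +2.38197; +2.38197 ∉ [0.3, 1.9) → out
#5 (-7,-13): internal coord -7 + (-13)·τ' = +1.03444; +1.03444 ∈ [0.3, 1.9) → IN Λ

2, 3, 5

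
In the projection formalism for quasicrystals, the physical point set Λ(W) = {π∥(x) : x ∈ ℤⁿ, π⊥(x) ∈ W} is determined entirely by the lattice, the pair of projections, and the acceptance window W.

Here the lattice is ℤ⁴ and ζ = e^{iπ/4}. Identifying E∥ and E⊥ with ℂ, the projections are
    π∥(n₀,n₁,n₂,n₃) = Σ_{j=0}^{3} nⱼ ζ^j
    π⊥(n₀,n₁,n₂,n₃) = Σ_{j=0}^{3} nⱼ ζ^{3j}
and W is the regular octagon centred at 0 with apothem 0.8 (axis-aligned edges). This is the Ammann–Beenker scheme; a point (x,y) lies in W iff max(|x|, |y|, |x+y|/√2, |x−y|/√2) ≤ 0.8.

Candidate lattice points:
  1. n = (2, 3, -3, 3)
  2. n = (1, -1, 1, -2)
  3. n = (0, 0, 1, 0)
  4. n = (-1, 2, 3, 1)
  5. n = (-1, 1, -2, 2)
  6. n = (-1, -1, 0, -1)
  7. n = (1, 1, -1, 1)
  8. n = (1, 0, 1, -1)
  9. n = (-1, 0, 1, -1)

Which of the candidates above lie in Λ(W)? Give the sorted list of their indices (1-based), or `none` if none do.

Internal map: ζ^{3j} for j=0..3 gives (1,0), (−√2/2,√2/2), (0,−1), (√2/2,√2/2).
#1 (2, 3, -3, 3): internal (2.000000, 7.242641); octagon support 7.242641 vs apothem 0.8 → ∉ W
#2 (1, -1, 1, -2): internal (0.292893, -3.121320); octagon support 3.121320 vs apothem 0.8 → ∉ W
#3 (0, 0, 1, 0): internal (0.000000, -1.000000); octagon support 1.000000 vs apothem 0.8 → ∉ W
#4 (-1, 2, 3, 1): internal (-1.707107, -0.878680); octagon support 1.828427 vs apothem 0.8 → ∉ W
#5 (-1, 1, -2, 2): internal (-0.292893, 4.121320); octagon support 4.121320 vs apothem 0.8 → ∉ W
#6 (-1, -1, 0, -1): internal (-1.000000, -1.414214); octagon support 1.707107 vs apothem 0.8 → ∉ W
#7 (1, 1, -1, 1): internal (1.000000, 2.414214); octagon support 2.414214 vs apothem 0.8 → ∉ W
#8 (1, 0, 1, -1): internal (0.292893, -1.707107); octagon support 1.707107 vs apothem 0.8 → ∉ W
#9 (-1, 0, 1, -1): internal (-1.707107, -1.707107); octagon support 2.414214 vs apothem 0.8 → ∉ W

none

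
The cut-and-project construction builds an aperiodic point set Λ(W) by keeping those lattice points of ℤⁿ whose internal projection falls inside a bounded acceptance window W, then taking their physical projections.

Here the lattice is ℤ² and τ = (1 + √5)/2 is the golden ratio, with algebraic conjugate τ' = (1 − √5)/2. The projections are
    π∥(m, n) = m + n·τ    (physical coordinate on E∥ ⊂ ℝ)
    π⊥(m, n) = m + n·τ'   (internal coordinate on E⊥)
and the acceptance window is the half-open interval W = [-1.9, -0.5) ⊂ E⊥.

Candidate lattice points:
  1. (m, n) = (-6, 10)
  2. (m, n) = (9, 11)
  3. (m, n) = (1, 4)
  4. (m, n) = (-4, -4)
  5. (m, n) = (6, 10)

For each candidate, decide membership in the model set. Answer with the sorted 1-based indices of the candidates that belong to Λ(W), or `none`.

3, 4

τ' = (1−√5)/2 ≈ -0.618034.
#1 (-6,10): internal coord -6 + (10)·τ' = -12.180340; -12.180340 ∉ [-1.9, -0.5) → out
#2 (9,11): internal coord 9 + (11)·τ' = +2.201626; +2.201626 ∉ [-1.9, -0.5) → out
#3 (1,4): internal coord 1 + (4)·τ' = -1.472136; -1.472136 ∈ [-1.9, -0.5) → IN Λ
#4 (-4,-4): internal coord -4 + (-4)·τ' = -1.527864; -1.527864 ∈ [-1.9, -0.5) → IN Λ
#5 (6,10): internal coord 6 + (10)·τ' = -0.180340; -0.180340 ∉ [-1.9, -0.5) → out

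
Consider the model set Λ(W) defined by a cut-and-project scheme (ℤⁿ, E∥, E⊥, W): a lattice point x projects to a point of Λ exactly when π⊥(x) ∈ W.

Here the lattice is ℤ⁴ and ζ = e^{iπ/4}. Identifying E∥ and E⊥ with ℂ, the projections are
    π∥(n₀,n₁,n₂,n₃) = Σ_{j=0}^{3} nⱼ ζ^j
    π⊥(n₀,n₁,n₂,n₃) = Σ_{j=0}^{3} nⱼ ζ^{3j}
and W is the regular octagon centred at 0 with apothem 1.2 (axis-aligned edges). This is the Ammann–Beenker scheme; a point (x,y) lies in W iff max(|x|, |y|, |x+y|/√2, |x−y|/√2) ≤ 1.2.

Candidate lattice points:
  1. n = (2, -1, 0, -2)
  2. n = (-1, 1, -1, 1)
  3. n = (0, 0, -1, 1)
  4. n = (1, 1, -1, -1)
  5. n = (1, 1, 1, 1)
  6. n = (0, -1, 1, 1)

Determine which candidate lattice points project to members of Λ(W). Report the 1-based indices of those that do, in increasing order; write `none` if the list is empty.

π⊥(n) = n₀ + n₁ζ³ + n₂ζ⁶ + n₃ζ⁹ where ζ = e^{iπ/4}.
candidate 1: n = (2, -1, 0, -2) → π⊥ ≈ (+1.2929, -2.1213); max(|x|,|y|,|x±y|/√2) = 2.4142 > 1.2 ⇒ ∉ W
candidate 2: n = (-1, 1, -1, 1) → π⊥ ≈ (-1.0000, +2.4142); max(|x|,|y|,|x±y|/√2) = 2.4142 > 1.2 ⇒ ∉ W
candidate 3: n = (0, 0, -1, 1) → π⊥ ≈ (+0.7071, +1.7071); max(|x|,|y|,|x±y|/√2) = 1.7071 > 1.2 ⇒ ∉ W
candidate 4: n = (1, 1, -1, -1) → π⊥ ≈ (-0.4142, +1.0000); max(|x|,|y|,|x±y|/√2) = 1.0000 ≤ 1.2 ⇒ ∈ W
candidate 5: n = (1, 1, 1, 1) → π⊥ ≈ (+1.0000, +0.4142); max(|x|,|y|,|x±y|/√2) = 1.0000 ≤ 1.2 ⇒ ∈ W
candidate 6: n = (0, -1, 1, 1) → π⊥ ≈ (+1.4142, -1.0000); max(|x|,|y|,|x±y|/√2) = 1.7071 > 1.2 ⇒ ∉ W

4, 5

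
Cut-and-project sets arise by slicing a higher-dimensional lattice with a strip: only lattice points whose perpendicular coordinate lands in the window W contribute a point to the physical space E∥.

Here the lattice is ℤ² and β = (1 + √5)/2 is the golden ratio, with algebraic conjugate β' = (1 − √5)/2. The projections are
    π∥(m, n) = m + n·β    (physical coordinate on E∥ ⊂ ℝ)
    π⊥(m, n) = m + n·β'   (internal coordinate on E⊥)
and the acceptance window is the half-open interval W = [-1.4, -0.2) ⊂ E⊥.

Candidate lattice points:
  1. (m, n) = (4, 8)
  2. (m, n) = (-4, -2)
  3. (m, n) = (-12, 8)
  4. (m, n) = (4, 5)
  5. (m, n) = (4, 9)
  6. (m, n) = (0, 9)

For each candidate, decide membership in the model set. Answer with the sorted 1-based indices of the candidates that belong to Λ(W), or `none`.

1

β' = (1−√5)/2 ≈ -0.618034.
[1] lift (4,8): star map gives -0.944272; window check -1.4 ≤ -0.944272 < -0.2 is true → IN Λ
[2] lift (-4,-2): star map gives -2.763932; window check -1.4 ≤ -2.763932 < -0.2 is false → out
[3] lift (-12,8): star map gives -16.944272; window check -1.4 ≤ -16.944272 < -0.2 is false → out
[4] lift (4,5): star map gives 0.909830; window check -1.4 ≤ 0.909830 < -0.2 is false → out
[5] lift (4,9): star map gives -1.562306; window check -1.4 ≤ -1.562306 < -0.2 is false → out
[6] lift (0,9): star map gives -5.562306; window check -1.4 ≤ -5.562306 < -0.2 is false → out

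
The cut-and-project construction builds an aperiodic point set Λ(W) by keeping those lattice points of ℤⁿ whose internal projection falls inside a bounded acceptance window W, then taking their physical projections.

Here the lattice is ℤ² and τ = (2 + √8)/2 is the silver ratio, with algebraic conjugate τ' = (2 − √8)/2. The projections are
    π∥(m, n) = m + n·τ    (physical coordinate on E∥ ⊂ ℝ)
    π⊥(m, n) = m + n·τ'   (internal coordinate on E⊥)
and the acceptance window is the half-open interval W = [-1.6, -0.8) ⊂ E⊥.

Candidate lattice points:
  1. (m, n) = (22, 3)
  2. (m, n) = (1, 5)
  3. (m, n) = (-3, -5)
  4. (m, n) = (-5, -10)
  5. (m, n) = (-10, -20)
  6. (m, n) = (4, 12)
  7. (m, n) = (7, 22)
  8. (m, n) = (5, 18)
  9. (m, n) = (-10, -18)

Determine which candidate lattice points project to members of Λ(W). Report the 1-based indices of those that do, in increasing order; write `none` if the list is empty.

Compute τ' = (2−√8)/2 = -0.4142, so π⊥(m,n) = m -0.4142·n.
candidate 1: (m,n)=(22,3) → π∥ = 22+3·τ ≈ 29.2426, π⊥ = 22+3·τ' ≈ 20.7574 ∉ [-1.6, -0.8) ⇒ out
candidate 2: (m,n)=(1,5) → π∥ = 1+5·τ ≈ 13.0711, π⊥ = 1+5·τ' ≈ -1.0711 ∈ [-1.6, -0.8) ⇒ IN Λ
candidate 3: (m,n)=(-3,-5) → π∥ = -3-5·τ ≈ -15.0711, π⊥ = -3-5·τ' ≈ -0.9289 ∈ [-1.6, -0.8) ⇒ IN Λ
candidate 4: (m,n)=(-5,-10) → π∥ = -5-10·τ ≈ -29.1421, π⊥ = -5-10·τ' ≈ -0.8579 ∈ [-1.6, -0.8) ⇒ IN Λ
candidate 5: (m,n)=(-10,-20) → π∥ = -10-20·τ ≈ -58.2843, π⊥ = -10-20·τ' ≈ -1.7157 ∉ [-1.6, -0.8) ⇒ out
candidate 6: (m,n)=(4,12) → π∥ = 4+12·τ ≈ 32.9706, π⊥ = 4+12·τ' ≈ -0.9706 ∈ [-1.6, -0.8) ⇒ IN Λ
candidate 7: (m,n)=(7,22) → π∥ = 7+22·τ ≈ 60.1127, π⊥ = 7+22·τ' ≈ -2.1127 ∉ [-1.6, -0.8) ⇒ out
candidate 8: (m,n)=(5,18) → π∥ = 5+18·τ ≈ 48.4558, π⊥ = 5+18·τ' ≈ -2.4558 ∉ [-1.6, -0.8) ⇒ out
candidate 9: (m,n)=(-10,-18) → π∥ = -10-18·τ ≈ -53.4558, π⊥ = -10-18·τ' ≈ -2.5442 ∉ [-1.6, -0.8) ⇒ out

2, 3, 4, 6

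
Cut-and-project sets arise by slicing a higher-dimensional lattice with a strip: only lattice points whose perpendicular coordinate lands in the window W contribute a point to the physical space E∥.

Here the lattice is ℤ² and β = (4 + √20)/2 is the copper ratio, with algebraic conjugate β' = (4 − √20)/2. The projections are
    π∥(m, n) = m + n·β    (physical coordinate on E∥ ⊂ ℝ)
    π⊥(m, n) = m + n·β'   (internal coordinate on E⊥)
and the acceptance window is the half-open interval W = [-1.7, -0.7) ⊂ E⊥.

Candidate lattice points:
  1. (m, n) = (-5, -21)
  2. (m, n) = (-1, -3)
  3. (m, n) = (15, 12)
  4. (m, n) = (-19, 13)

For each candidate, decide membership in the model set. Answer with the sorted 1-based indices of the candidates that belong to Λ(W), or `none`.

Numerically β ≈ 4.23607 and β' = −1/β ≈ -0.23607.
[1] lift (-5,-21): star map gives -0.04257; window check -1.7 ≤ -0.04257 < -0.7 is false → out
[2] lift (-1,-3): star map gives -0.29180; window check -1.7 ≤ -0.29180 < -0.7 is false → out
[3] lift (15,12): star map gives 12.16718; window check -1.7 ≤ 12.16718 < -0.7 is false → out
[4] lift (-19,13): star map gives -22.06888; window check -1.7 ≤ -22.06888 < -0.7 is false → out

none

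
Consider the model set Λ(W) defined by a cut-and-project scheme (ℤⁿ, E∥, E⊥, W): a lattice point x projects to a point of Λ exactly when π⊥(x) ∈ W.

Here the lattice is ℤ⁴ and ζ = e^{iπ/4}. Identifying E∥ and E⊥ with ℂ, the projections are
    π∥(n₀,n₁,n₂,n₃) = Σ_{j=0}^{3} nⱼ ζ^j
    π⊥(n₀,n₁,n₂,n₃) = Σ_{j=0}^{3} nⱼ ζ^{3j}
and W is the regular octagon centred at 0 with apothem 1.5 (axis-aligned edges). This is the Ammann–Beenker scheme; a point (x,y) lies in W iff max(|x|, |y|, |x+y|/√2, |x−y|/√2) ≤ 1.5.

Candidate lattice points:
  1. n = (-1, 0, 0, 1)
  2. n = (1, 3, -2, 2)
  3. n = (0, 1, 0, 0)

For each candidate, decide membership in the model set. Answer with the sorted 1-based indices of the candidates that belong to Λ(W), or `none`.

1, 3

Internal map: ζ^{3j} for j=0..3 gives (1,0), (−√2/2,√2/2), (0,−1), (√2/2,√2/2).
#1 (-1, 0, 0, 1): internal (-0.2929, 0.7071); octagon support 0.7071 vs apothem 1.5 → ∈ W
#2 (1, 3, -2, 2): internal (0.2929, 5.5355); octagon support 5.5355 vs apothem 1.5 → ∉ W
#3 (0, 1, 0, 0): internal (-0.7071, 0.7071); octagon support 1.0000 vs apothem 1.5 → ∈ W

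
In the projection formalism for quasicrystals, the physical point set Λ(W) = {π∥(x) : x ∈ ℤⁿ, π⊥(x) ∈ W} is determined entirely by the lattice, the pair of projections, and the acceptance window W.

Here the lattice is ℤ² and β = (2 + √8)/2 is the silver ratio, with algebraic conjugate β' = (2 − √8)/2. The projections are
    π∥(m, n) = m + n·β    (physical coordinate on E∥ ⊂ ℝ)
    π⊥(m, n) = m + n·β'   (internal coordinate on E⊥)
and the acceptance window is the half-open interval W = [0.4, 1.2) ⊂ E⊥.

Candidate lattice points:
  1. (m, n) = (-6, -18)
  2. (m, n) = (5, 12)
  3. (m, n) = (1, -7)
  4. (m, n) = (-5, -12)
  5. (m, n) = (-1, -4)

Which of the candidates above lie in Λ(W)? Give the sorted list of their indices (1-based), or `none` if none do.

β' = (2−√8)/2 ≈ -0.414214.
candidate 1: (m,n)=(-6,-18) → π∥ = -6-18·β ≈ -49.455844, π⊥ = -6-18·β' ≈ 1.455844 ∉ [0.4, 1.2) ⇒ out
candidate 2: (m,n)=(5,12) → π∥ = 5+12·β ≈ 33.970563, π⊥ = 5+12·β' ≈ 0.029437 ∉ [0.4, 1.2) ⇒ out
candidate 3: (m,n)=(1,-7) → π∥ = 1-7·β ≈ -15.899495, π⊥ = 1-7·β' ≈ 3.899495 ∉ [0.4, 1.2) ⇒ out
candidate 4: (m,n)=(-5,-12) → π∥ = -5-12·β ≈ -33.970563, π⊥ = -5-12·β' ≈ -0.029437 ∉ [0.4, 1.2) ⇒ out
candidate 5: (m,n)=(-1,-4) → π∥ = -1-4·β ≈ -10.656854, π⊥ = -1-4·β' ≈ 0.656854 ∈ [0.4, 1.2) ⇒ IN Λ

5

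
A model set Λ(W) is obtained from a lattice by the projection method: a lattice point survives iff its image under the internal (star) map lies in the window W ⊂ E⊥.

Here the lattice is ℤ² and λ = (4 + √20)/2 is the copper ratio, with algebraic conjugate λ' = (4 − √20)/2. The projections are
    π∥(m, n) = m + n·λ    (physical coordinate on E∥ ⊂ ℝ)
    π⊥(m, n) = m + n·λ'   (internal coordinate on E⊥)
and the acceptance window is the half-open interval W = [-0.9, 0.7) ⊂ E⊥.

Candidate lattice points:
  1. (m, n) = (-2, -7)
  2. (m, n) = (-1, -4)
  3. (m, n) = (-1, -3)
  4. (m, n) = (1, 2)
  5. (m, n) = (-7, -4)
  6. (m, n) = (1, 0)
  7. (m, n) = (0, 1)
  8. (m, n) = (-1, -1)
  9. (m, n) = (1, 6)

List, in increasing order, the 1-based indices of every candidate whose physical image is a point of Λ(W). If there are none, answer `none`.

1, 2, 3, 4, 7, 8, 9

Numerically λ ≈ 4.2361 and λ' = −1/λ ≈ -0.2361.
#1 (-2,-7): internal coord -2 + (-7)·λ' = -0.3475; -0.3475 ∈ [-0.9, 0.7) → IN Λ
#2 (-1,-4): internal coord -1 + (-4)·λ' = -0.0557; -0.0557 ∈ [-0.9, 0.7) → IN Λ
#3 (-1,-3): internal coord -1 + (-3)·λ' = -0.2918; -0.2918 ∈ [-0.9, 0.7) → IN Λ
#4 (1,2): internal coord 1 + (2)·λ' = +0.5279; +0.5279 ∈ [-0.9, 0.7) → IN Λ
#5 (-7,-4): internal coord -7 + (-4)·λ' = -6.0557; -6.0557 ∉ [-0.9, 0.7) → out
#6 (1,0): internal coord 1 + (0)·λ' = +1.0000; +1.0000 ∉ [-0.9, 0.7) → out
#7 (0,1): internal coord 0 + (1)·λ' = -0.2361; -0.2361 ∈ [-0.9, 0.7) → IN Λ
#8 (-1,-1): internal coord -1 + (-1)·λ' = -0.7639; -0.7639 ∈ [-0.9, 0.7) → IN Λ
#9 (1,6): internal coord 1 + (6)·λ' = -0.4164; -0.4164 ∈ [-0.9, 0.7) → IN Λ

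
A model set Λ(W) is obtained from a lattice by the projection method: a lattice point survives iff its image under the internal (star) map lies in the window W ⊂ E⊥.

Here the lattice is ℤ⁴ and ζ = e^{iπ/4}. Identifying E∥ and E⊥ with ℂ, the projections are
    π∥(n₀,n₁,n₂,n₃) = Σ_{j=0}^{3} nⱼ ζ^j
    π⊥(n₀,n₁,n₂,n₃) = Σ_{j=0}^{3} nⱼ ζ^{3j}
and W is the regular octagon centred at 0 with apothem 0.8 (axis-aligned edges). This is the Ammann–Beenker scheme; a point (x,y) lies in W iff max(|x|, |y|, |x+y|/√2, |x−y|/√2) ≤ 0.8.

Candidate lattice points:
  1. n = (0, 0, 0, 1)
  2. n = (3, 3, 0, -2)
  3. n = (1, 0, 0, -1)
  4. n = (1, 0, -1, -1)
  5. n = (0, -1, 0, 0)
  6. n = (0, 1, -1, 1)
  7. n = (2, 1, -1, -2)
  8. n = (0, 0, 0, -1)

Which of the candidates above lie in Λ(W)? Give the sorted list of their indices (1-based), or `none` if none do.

Internal map: ζ^{3j} for j=0..3 gives (1,0), (−√2/2,√2/2), (0,−1), (√2/2,√2/2).
candidate 1: n = (0, 0, 0, 1) → π⊥ ≈ (+0.7071, +0.7071); max(|x|,|y|,|x±y|/√2) = 1.0000 > 0.8 ⇒ ∉ W
candidate 2: n = (3, 3, 0, -2) → π⊥ ≈ (-0.5355, +0.7071); max(|x|,|y|,|x±y|/√2) = 0.8787 > 0.8 ⇒ ∉ W
candidate 3: n = (1, 0, 0, -1) → π⊥ ≈ (+0.2929, -0.7071); max(|x|,|y|,|x±y|/√2) = 0.7071 ≤ 0.8 ⇒ ∈ W
candidate 4: n = (1, 0, -1, -1) → π⊥ ≈ (+0.2929, +0.2929); max(|x|,|y|,|x±y|/√2) = 0.4142 ≤ 0.8 ⇒ ∈ W
candidate 5: n = (0, -1, 0, 0) → π⊥ ≈ (+0.7071, -0.7071); max(|x|,|y|,|x±y|/√2) = 1.0000 > 0.8 ⇒ ∉ W
candidate 6: n = (0, 1, -1, 1) → π⊥ ≈ (+0.0000, +2.4142); max(|x|,|y|,|x±y|/√2) = 2.4142 > 0.8 ⇒ ∉ W
candidate 7: n = (2, 1, -1, -2) → π⊥ ≈ (-0.1213, +0.2929); max(|x|,|y|,|x±y|/√2) = 0.2929 ≤ 0.8 ⇒ ∈ W
candidate 8: n = (0, 0, 0, -1) → π⊥ ≈ (-0.7071, -0.7071); max(|x|,|y|,|x±y|/√2) = 1.0000 > 0.8 ⇒ ∉ W

3, 4, 7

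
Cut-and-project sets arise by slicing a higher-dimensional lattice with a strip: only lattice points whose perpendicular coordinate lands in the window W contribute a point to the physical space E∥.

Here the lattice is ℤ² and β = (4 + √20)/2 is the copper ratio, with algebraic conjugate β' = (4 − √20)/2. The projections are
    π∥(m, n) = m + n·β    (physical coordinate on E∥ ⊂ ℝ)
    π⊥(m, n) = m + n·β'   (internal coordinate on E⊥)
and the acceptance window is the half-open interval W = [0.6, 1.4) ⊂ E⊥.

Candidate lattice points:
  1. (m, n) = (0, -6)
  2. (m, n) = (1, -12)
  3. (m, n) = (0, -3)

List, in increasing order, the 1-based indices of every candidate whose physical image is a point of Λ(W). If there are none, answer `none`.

3

Compute β' = (4−√20)/2 = -0.2361, so π⊥(m,n) = m -0.2361·n.
#1 (0,-6): internal coord 0 + (-6)·β' = +1.4164; +1.4164 ∉ [0.6, 1.4) → out
#2 (1,-12): internal coord 1 + (-12)·β' = +3.8328; +3.8328 ∉ [0.6, 1.4) → out
#3 (0,-3): internal coord 0 + (-3)·β' = +0.7082; +0.7082 ∈ [0.6, 1.4) → IN Λ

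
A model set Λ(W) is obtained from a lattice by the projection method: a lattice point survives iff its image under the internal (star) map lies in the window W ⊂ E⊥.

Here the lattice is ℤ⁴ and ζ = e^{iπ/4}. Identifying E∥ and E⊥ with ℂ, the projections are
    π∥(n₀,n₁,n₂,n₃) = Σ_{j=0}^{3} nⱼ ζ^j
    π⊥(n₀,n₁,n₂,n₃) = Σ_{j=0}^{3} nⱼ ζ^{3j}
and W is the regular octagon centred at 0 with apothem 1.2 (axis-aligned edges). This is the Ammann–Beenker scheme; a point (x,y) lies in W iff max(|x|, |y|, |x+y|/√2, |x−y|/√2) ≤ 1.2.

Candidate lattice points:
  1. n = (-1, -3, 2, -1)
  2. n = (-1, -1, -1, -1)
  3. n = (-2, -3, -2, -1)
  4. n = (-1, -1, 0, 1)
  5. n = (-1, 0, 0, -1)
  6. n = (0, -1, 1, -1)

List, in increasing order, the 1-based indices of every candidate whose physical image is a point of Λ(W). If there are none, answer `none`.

2, 3, 4

Internal map: ζ^{3j} for j=0..3 gives (1,0), (−√2/2,√2/2), (0,−1), (√2/2,√2/2).
#1 (-1, -3, 2, -1): internal (0.41421, -4.82843); octagon support 4.82843 vs apothem 1.2 → ∉ W
#2 (-1, -1, -1, -1): internal (-1.00000, -0.41421); octagon support 1.00000 vs apothem 1.2 → ∈ W
#3 (-2, -3, -2, -1): internal (-0.58579, -0.82843); octagon support 1.00000 vs apothem 1.2 → ∈ W
#4 (-1, -1, 0, 1): internal (0.41421, 0.00000); octagon support 0.41421 vs apothem 1.2 → ∈ W
#5 (-1, 0, 0, -1): internal (-1.70711, -0.70711); octagon support 1.70711 vs apothem 1.2 → ∉ W
#6 (0, -1, 1, -1): internal (0.00000, -2.41421); octagon support 2.41421 vs apothem 1.2 → ∉ W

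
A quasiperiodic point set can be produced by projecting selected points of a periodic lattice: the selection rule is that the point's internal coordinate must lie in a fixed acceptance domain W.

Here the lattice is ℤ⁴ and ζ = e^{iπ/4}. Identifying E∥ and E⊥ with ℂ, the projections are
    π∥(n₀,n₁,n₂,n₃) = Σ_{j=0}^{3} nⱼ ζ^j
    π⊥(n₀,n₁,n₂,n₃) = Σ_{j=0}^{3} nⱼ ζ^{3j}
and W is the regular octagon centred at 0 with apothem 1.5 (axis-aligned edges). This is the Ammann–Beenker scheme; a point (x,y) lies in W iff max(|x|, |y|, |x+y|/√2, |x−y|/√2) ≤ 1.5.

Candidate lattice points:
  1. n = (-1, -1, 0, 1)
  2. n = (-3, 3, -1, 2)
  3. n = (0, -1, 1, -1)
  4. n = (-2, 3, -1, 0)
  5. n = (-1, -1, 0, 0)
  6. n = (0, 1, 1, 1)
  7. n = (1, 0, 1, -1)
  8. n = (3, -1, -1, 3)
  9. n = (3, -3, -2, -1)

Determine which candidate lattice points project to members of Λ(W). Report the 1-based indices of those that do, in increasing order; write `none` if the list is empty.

Internal map: ζ^{3j} for j=0..3 gives (1,0), (−√2/2,√2/2), (0,−1), (√2/2,√2/2).
#1 (-1, -1, 0, 1): internal (0.414214, 0.000000); octagon support 0.414214 vs apothem 1.5 → ∈ W
#2 (-3, 3, -1, 2): internal (-3.707107, 4.535534); octagon support 5.828427 vs apothem 1.5 → ∉ W
#3 (0, -1, 1, -1): internal (0.000000, -2.414214); octagon support 2.414214 vs apothem 1.5 → ∉ W
#4 (-2, 3, -1, 0): internal (-4.121320, 3.121320); octagon support 5.121320 vs apothem 1.5 → ∉ W
#5 (-1, -1, 0, 0): internal (-0.292893, -0.707107); octagon support 0.707107 vs apothem 1.5 → ∈ W
#6 (0, 1, 1, 1): internal (0.000000, 0.414214); octagon support 0.414214 vs apothem 1.5 → ∈ W
#7 (1, 0, 1, -1): internal (0.292893, -1.707107); octagon support 1.707107 vs apothem 1.5 → ∉ W
#8 (3, -1, -1, 3): internal (5.828427, 2.414214); octagon support 5.828427 vs apothem 1.5 → ∉ W
#9 (3, -3, -2, -1): internal (4.414214, -0.828427); octagon support 4.414214 vs apothem 1.5 → ∉ W

1, 5, 6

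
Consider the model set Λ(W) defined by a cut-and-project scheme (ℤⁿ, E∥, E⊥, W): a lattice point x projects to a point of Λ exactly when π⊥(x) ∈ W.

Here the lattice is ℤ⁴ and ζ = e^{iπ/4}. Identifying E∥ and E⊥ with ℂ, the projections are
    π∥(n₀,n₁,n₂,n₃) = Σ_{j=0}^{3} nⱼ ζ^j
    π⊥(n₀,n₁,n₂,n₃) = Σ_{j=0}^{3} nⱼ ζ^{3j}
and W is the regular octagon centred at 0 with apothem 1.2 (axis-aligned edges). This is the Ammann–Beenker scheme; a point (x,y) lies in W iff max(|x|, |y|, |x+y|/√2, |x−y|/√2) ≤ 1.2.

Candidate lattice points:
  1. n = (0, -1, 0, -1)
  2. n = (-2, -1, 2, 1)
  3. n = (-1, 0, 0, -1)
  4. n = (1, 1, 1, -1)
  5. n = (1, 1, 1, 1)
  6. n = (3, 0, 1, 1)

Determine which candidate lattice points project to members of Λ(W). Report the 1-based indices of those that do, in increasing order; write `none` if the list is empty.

π⊥(n) = n₀ + n₁ζ³ + n₂ζ⁶ + n₃ζ⁹ where ζ = e^{iπ/4}.
candidate 1: n = (0, -1, 0, -1) → π⊥ ≈ (+0.000000, -1.414214); max(|x|,|y|,|x±y|/√2) = 1.414214 > 1.2 ⇒ ∉ W
candidate 2: n = (-2, -1, 2, 1) → π⊥ ≈ (-0.585786, -2.000000); max(|x|,|y|,|x±y|/√2) = 2.000000 > 1.2 ⇒ ∉ W
candidate 3: n = (-1, 0, 0, -1) → π⊥ ≈ (-1.707107, -0.707107); max(|x|,|y|,|x±y|/√2) = 1.707107 > 1.2 ⇒ ∉ W
candidate 4: n = (1, 1, 1, -1) → π⊥ ≈ (-0.414214, -1.000000); max(|x|,|y|,|x±y|/√2) = 1.000000 ≤ 1.2 ⇒ ∈ W
candidate 5: n = (1, 1, 1, 1) → π⊥ ≈ (+1.000000, +0.414214); max(|x|,|y|,|x±y|/√2) = 1.000000 ≤ 1.2 ⇒ ∈ W
candidate 6: n = (3, 0, 1, 1) → π⊥ ≈ (+3.707107, -0.292893); max(|x|,|y|,|x±y|/√2) = 3.707107 > 1.2 ⇒ ∉ W

4, 5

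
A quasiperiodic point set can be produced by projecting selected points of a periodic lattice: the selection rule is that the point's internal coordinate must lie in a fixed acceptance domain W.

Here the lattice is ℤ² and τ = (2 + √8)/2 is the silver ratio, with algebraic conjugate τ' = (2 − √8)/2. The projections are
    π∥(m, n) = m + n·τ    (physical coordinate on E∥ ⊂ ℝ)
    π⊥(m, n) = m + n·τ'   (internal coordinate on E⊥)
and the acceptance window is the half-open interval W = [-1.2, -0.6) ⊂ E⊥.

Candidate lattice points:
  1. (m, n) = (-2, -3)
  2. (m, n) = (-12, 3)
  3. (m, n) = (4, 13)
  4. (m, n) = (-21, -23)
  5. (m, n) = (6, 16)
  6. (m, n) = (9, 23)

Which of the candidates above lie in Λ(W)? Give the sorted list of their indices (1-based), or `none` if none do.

τ' = (2−√8)/2 ≈ -0.41421.
candidate 1: (m,n)=(-2,-3) → π∥ = -2-3·τ ≈ -9.24264, π⊥ = -2-3·τ' ≈ -0.75736 ∈ [-1.2, -0.6) ⇒ IN Λ
candidate 2: (m,n)=(-12,3) → π∥ = -12+3·τ ≈ -4.75736, π⊥ = -12+3·τ' ≈ -13.24264 ∉ [-1.2, -0.6) ⇒ out
candidate 3: (m,n)=(4,13) → π∥ = 4+13·τ ≈ 35.38478, π⊥ = 4+13·τ' ≈ -1.38478 ∉ [-1.2, -0.6) ⇒ out
candidate 4: (m,n)=(-21,-23) → π∥ = -21-23·τ ≈ -76.52691, π⊥ = -21-23·τ' ≈ -11.47309 ∉ [-1.2, -0.6) ⇒ out
candidate 5: (m,n)=(6,16) → π∥ = 6+16·τ ≈ 44.62742, π⊥ = 6+16·τ' ≈ -0.62742 ∈ [-1.2, -0.6) ⇒ IN Λ
candidate 6: (m,n)=(9,23) → π∥ = 9+23·τ ≈ 64.52691, π⊥ = 9+23·τ' ≈ -0.52691 ∉ [-1.2, -0.6) ⇒ out

1, 5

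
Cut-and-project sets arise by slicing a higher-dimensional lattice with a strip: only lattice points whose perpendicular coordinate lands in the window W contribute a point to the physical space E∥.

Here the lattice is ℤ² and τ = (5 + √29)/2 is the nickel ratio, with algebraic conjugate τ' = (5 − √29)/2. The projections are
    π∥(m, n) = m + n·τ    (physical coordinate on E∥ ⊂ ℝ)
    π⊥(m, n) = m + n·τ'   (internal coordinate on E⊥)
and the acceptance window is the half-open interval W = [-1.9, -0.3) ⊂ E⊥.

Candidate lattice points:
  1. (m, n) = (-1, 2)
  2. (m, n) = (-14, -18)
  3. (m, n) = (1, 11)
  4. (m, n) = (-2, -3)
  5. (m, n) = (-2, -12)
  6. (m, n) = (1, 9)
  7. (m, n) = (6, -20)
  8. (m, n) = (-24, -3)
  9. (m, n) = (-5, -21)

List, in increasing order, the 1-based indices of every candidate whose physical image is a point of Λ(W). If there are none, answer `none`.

1, 3, 4, 6, 9

τ' = (5−√29)/2 ≈ -0.192582.
[1] lift (-1,2): star map gives -1.385165; window check -1.9 ≤ -1.385165 < -0.3 is true → IN Λ
[2] lift (-14,-18): star map gives -10.533517; window check -1.9 ≤ -10.533517 < -0.3 is false → out
[3] lift (1,11): star map gives -1.118406; window check -1.9 ≤ -1.118406 < -0.3 is true → IN Λ
[4] lift (-2,-3): star map gives -1.422253; window check -1.9 ≤ -1.422253 < -0.3 is true → IN Λ
[5] lift (-2,-12): star map gives 0.310989; window check -1.9 ≤ 0.310989 < -0.3 is false → out
[6] lift (1,9): star map gives -0.733242; window check -1.9 ≤ -0.733242 < -0.3 is true → IN Λ
[7] lift (6,-20): star map gives 9.851648; window check -1.9 ≤ 9.851648 < -0.3 is false → out
[8] lift (-24,-3): star map gives -23.422253; window check -1.9 ≤ -23.422253 < -0.3 is false → out
[9] lift (-5,-21): star map gives -0.955770; window check -1.9 ≤ -0.955770 < -0.3 is true → IN Λ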